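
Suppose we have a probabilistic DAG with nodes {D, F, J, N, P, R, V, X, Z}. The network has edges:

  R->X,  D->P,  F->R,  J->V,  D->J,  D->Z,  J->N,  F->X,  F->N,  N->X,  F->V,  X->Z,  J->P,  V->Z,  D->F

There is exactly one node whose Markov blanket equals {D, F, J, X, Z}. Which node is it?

The target node must have every member of {D, F, J, X, Z} as a parent, child, or co-parent, and no others.
Parents of V: F, J; children: Z; co-parents: D, X.
These exactly cover the given set, so the node is V.

V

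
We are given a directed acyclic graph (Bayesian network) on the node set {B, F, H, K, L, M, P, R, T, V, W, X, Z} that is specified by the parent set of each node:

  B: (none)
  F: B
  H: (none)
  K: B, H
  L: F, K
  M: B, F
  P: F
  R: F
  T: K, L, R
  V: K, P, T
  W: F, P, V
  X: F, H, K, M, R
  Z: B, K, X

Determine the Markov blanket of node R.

The Markov blanket of a node is its parents, its children, and the other parents of its children.
Pa(R) = {F}.
R's children: T, X.
For each child, the remaining parents (spouses of R):
  T's other parents are K, L.
  parents(X) \ {R} = {F, H, K, M}.
Taking the union gives {F, H, K, L, M, T, X}.

{F, H, K, L, M, T, X}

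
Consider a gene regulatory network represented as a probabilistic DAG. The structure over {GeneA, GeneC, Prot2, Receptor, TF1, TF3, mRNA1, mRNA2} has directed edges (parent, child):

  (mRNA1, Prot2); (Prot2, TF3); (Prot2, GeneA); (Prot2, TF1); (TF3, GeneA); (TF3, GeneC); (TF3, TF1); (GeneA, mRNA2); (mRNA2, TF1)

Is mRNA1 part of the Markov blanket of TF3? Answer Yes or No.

By definition, MB(TF3) is built from TF3's parents, TF3's children, and the co-parents of TF3.
TF3's children: GeneA, GeneC, TF1.
Pa(TF3) = {Prot2}.
Parents of each child, excluding TF3:
  GeneA: Prot2
  GeneC: —
  TF1: Prot2, mRNA2
MB(TF3) = {GeneA, GeneC, Prot2, TF1, mRNA2}; mRNA1 is not in this set.

No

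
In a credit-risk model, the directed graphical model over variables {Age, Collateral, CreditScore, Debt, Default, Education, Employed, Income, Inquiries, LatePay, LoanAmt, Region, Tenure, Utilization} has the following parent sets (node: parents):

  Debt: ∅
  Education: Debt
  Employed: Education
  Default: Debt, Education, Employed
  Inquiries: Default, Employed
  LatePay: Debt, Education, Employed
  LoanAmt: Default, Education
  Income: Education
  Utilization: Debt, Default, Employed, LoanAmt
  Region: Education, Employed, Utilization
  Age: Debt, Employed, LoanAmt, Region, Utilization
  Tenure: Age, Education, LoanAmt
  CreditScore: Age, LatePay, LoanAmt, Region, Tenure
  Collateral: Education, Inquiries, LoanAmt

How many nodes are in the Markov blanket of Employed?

Recall MB(v) = parents ∪ children ∪ spouses, where spouses are the other parents of v's children.
Parents of Employed: Education.
Employed has children Age, Default, Inquiries, LatePay, Region, Utilization.
Other parents of Employed's children:
  parents(Default) \ {Employed} = {Debt, Education}.
  Inquiries also has parent Default.
  LatePay's other parents are Debt, Education.
  Utilization also has parents Debt, Default, LoanAmt.
  Region also has parents Education, Utilization.
  Age also has parents Debt, LoanAmt, Region, Utilization.
MB(Employed) = {Age, Debt, Default, Education, Inquiries, LatePay, LoanAmt, Region, Utilization}, which has 9 nodes.

9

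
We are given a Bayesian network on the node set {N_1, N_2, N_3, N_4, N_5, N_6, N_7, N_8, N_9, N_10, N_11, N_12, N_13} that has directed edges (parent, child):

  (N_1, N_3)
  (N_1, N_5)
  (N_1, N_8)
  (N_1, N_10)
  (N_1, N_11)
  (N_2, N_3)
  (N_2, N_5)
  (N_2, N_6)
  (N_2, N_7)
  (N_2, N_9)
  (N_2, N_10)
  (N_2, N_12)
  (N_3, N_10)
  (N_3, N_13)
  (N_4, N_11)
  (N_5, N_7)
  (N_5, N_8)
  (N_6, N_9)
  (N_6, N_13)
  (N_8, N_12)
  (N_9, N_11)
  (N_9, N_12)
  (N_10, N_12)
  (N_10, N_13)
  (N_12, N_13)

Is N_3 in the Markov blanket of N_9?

N_9 has parents N_2, N_6.
N_9 has children N_11, N_12.
Parents of each child, excluding N_9:
  N_11: N_1, N_4
  N_12: N_2, N_8, N_10
MB(N_9) = {N_1, N_2, N_4, N_6, N_8, N_10, N_11, N_12}; N_3 is not in this set.

No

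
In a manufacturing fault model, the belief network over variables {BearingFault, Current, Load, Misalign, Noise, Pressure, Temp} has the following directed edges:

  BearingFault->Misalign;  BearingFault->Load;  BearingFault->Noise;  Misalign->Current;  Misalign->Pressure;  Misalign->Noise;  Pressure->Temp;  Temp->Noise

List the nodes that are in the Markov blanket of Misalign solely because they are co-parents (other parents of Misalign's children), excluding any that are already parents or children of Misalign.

{Temp}

Children of Misalign: Current, Noise, Pressure.
  Current: —
  Pressure: —
  Noise: BearingFault, Temp
Excluding nodes already adjacent to Misalign (BearingFault, Current, Noise, Pressure), the co-parent-only contribution is {Temp}.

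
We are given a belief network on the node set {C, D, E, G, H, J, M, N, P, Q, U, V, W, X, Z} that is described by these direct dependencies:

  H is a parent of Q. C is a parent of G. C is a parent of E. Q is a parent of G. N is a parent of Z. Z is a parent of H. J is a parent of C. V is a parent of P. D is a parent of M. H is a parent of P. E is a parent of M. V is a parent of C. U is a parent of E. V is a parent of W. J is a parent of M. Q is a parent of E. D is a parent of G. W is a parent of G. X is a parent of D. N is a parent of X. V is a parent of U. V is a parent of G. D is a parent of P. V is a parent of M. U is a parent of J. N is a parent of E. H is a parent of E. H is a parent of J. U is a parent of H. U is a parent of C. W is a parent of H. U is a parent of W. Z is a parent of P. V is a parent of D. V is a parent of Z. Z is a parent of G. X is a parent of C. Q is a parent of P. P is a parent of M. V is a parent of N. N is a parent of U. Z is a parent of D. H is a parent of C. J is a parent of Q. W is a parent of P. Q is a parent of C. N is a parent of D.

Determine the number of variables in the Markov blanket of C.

12

C has parents H, J, Q, U, V, X.
Ch(C) = {E, G}.
Parents of each child, excluding C:
  E's other parents are H, N, Q, U.
  parents(G) \ {C} = {D, Q, V, W, Z}.
MB(C) = {D, E, G, H, J, N, Q, U, V, W, X, Z}, which has 12 nodes.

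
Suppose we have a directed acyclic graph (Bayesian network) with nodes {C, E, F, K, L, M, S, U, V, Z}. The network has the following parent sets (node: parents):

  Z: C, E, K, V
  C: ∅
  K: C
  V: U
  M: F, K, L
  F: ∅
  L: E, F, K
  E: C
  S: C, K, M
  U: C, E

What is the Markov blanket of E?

Ch(E) = {L, U, Z}.
Parents of E: C.
Other parents of E's children:
  L's other parents are F, K.
  parents(U) \ {E} = {C}.
  Z also has parents C, K, V.
Taking the union gives {C, F, K, L, U, V, Z}.

{C, F, K, L, U, V, Z}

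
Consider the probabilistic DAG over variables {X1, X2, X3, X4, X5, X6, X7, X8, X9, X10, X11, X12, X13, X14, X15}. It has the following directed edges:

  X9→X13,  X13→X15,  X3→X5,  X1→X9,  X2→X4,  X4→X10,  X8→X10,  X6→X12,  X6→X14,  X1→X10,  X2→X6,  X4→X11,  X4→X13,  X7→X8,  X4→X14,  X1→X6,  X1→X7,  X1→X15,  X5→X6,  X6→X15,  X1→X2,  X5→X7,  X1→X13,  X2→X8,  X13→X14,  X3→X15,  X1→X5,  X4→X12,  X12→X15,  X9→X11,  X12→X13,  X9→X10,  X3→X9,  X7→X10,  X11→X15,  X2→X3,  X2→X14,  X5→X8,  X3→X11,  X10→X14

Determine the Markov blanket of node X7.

The Markov blanket of a node is its parents, its children, and the other parents of its children.
X7 has parents X1, X5.
Children of X7: X8, X10.
Co-parents of X7 (other parents of its children):
  X8's other parents are X2, X5.
  X10 also has parents X1, X4, X8, X9.
Taking the union gives {X1, X2, X4, X5, X8, X9, X10}.

{X1, X2, X4, X5, X8, X9, X10}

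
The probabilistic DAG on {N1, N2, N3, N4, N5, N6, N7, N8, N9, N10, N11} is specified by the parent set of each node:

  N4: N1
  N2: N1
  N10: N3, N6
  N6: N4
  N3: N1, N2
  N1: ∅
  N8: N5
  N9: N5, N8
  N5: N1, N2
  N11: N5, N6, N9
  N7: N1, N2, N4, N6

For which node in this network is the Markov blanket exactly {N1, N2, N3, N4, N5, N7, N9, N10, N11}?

N6

The target node must have every member of {N1, N2, N3, N4, N5, N7, N9, N10, N11} as a parent, child, or co-parent, and no others.
Parents of N6: N4; children: N7, N10, N11; co-parents: N1, N2, N3, N4, N5, N9.
These exactly cover the given set, so the node is N6.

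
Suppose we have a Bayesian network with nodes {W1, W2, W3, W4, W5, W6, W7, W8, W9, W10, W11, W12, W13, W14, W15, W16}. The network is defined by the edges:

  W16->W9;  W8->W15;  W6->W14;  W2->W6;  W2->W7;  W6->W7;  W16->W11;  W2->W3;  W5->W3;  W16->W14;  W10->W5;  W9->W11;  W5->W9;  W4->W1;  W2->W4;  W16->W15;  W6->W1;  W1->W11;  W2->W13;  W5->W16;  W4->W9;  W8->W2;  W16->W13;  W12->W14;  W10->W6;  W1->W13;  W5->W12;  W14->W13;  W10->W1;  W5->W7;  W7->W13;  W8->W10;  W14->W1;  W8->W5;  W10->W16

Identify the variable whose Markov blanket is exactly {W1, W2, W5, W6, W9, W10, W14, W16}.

W4

The target node must have every member of {W1, W2, W5, W6, W9, W10, W14, W16} as a parent, child, or co-parent, and no others.
Parents of W4: W2; children: W1, W9; co-parents: W5, W6, W10, W14, W16.
These exactly cover the given set, so the node is W4.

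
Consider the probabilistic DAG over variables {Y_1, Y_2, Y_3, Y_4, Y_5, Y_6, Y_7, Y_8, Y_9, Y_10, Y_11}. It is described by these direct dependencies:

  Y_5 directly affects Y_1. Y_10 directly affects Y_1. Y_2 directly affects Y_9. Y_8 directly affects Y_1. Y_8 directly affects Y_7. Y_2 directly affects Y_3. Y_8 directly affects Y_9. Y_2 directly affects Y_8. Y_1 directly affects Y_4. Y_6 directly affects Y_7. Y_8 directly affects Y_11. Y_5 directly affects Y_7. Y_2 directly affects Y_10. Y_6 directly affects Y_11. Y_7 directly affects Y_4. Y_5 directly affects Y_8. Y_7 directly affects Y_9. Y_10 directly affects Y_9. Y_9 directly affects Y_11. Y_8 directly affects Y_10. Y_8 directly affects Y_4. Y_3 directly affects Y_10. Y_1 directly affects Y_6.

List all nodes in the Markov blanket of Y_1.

{Y_4, Y_5, Y_6, Y_7, Y_8, Y_10}

Y_1's parents: Y_5, Y_8, Y_10.
Y_1's children: Y_4, Y_6.
Other parents of Y_1's children:
  Y_6: no additional parents.
  Y_4's other parents are Y_7, Y_8.
MB(Y_1) = {Y_4, Y_5, Y_6, Y_7, Y_8, Y_10}.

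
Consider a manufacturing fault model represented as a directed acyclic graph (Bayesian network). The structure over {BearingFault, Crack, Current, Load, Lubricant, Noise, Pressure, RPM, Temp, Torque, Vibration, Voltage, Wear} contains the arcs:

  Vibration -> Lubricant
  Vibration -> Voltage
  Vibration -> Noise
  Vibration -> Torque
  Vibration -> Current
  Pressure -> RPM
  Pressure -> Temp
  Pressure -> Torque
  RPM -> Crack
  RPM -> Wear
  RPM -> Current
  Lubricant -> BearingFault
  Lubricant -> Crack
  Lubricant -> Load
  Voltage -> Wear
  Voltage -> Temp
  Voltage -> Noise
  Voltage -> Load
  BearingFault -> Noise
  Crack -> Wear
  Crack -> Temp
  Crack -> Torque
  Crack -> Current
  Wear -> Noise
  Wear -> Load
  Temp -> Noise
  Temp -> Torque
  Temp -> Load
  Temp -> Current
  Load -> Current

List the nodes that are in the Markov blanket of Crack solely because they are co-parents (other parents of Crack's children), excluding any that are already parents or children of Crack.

{Load, Pressure, Vibration, Voltage}

Children of Crack: Current, Temp, Torque, Wear.
  Wear also has parents RPM, Voltage.
  parents(Temp) \ {Crack} = {Pressure, Voltage}.
  parents(Torque) \ {Crack} = {Pressure, Temp, Vibration}.
  Current's other parents are Load, RPM, Temp, Vibration.
Excluding nodes already adjacent to Crack (Current, Lubricant, RPM, Temp, Torque, Wear), the co-parent-only contribution is {Load, Pressure, Vibration, Voltage}.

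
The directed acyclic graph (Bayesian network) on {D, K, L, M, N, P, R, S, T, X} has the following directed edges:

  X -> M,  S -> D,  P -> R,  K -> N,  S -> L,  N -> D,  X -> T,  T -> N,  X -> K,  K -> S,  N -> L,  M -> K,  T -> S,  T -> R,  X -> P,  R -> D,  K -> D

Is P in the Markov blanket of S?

The Markov blanket of a node is its parents, its children, and the other parents of its children.
Ch(S) = {D, L}.
Parents of S: K, T.
Co-parents of S (other parents of its children):
  L: N
  D: K, N, R
MB(S) = {D, K, L, N, R, T}; P is not in this set.

No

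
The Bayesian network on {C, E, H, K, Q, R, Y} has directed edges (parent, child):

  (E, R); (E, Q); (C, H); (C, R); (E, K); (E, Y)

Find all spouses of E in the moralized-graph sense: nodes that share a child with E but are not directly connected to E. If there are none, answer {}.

Children of E: K, Q, R, Y.
  K: —
  Q: —
  R: C
  Y: —
Excluding nodes already adjacent to E (K, Q, R, Y), the co-parent-only contribution is {C}.

{C}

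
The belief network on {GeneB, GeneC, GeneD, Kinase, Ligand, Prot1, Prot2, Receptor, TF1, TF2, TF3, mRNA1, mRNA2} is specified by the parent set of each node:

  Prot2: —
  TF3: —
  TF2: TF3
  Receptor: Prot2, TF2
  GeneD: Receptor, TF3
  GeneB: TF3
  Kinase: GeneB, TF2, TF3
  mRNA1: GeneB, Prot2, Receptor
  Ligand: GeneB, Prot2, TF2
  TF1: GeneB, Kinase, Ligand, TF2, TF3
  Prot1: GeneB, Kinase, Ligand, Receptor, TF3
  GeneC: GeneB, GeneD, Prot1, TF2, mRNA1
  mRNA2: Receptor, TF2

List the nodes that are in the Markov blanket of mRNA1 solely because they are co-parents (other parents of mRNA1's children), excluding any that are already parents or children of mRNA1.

Children of mRNA1: GeneC.
  GeneC: GeneB, GeneD, Prot1, TF2
Excluding nodes already adjacent to mRNA1 (GeneB, GeneC, Prot2, Receptor), the co-parent-only contribution is {GeneD, Prot1, TF2}.

{GeneD, Prot1, TF2}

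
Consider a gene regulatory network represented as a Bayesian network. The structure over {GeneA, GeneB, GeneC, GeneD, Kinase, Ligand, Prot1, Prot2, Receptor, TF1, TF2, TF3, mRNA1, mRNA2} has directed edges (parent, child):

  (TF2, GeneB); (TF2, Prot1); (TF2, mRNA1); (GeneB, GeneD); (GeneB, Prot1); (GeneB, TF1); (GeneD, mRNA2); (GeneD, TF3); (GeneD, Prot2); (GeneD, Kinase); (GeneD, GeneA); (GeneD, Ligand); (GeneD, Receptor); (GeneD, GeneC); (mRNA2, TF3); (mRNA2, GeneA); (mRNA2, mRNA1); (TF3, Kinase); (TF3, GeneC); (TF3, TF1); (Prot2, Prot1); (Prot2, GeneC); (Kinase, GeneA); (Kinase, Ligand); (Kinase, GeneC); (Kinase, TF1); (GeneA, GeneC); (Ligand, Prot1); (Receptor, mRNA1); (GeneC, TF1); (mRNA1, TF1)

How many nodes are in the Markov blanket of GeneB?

10

Pa(GeneB) = {TF2}.
Children of GeneB: GeneD, Prot1, TF1.
For each child, the remaining parents (spouses of GeneB):
  GeneD has no other parent.
  Prot1's other parents are Ligand, Prot2, TF2.
  parents(TF1) \ {GeneB} = {GeneC, Kinase, TF3, mRNA1}.
MB(GeneB) = {GeneC, GeneD, Kinase, Ligand, Prot1, Prot2, TF1, TF2, TF3, mRNA1}, which has 10 nodes.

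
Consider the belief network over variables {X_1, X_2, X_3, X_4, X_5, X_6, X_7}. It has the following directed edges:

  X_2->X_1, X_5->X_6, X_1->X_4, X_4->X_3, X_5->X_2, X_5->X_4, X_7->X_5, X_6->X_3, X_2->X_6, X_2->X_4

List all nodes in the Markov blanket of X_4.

Recall MB(v) = parents ∪ children ∪ spouses, where spouses are the other parents of v's children.
X_4's parents: X_1, X_2, X_5.
X_4 has child X_3.
Co-parents of X_4 (other parents of its children):
  X_3's other parent is X_6.
So the Markov blanket of X_4 is {X_1, X_2, X_3, X_5, X_6}.

{X_1, X_2, X_3, X_5, X_6}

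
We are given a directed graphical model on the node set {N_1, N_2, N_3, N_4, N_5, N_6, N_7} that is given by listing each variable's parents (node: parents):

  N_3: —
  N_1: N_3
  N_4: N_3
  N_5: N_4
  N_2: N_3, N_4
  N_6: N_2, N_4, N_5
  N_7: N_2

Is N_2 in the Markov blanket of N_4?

Yes

N_2 is a child of N_4.
So N_2 ∈ MB(N_4).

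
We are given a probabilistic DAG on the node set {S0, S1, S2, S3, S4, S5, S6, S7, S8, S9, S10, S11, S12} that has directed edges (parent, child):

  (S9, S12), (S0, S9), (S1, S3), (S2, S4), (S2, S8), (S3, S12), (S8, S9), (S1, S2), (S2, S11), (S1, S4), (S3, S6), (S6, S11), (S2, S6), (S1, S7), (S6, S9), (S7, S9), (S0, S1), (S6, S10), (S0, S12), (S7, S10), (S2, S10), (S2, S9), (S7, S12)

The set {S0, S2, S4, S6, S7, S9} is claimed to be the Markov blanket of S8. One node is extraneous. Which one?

S4

By definition, MB(S8) is built from S8's parents, S8's children, and the co-parents of S8.
S8's parents: S2.
Children of S8: S9.
For each child, the remaining parents (spouses of S8):
  S9's other parents are S0, S2, S6, S7.
MB(S8) = {S0, S2, S6, S7, S9}.
S4 is neither a parent, child, nor co-parent of S8, so it does not belong.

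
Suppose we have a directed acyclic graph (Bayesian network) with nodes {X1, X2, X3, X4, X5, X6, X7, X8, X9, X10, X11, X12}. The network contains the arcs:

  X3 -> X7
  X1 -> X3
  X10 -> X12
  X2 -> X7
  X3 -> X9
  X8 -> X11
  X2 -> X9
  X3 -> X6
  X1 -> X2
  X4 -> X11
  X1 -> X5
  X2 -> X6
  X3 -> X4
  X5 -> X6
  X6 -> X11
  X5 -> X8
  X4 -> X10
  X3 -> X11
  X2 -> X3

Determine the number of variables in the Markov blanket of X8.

X8's parents: X5.
Children of X8: X11.
For each child, the remaining parents (spouses of X8):
  X11: X3, X4, X6
MB(X8) = {X3, X4, X5, X6, X11}, which has 5 nodes.

5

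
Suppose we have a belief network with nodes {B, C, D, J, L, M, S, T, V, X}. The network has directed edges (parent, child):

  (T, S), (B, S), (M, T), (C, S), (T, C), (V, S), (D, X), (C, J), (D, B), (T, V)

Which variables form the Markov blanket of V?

By definition, MB(V) is built from V's parents, V's children, and the co-parents of V.
Parents of V: T.
V's children: S.
Other parents of V's children:
  S also has parents B, C, T.
MB(V) = {B, C, S, T}.

{B, C, S, T}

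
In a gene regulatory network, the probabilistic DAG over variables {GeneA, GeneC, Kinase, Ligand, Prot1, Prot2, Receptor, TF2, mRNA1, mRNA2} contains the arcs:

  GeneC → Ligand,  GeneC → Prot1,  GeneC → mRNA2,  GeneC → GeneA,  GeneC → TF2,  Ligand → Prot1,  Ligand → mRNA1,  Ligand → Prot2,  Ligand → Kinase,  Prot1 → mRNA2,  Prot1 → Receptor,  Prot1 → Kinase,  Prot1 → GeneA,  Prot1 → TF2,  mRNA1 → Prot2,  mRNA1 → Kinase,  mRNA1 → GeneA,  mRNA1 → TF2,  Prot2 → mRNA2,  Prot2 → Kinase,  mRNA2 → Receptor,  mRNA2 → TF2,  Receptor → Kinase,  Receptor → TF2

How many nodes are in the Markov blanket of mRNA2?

6

Pa(mRNA2) = {GeneC, Prot1, Prot2}.
mRNA2 has children Receptor, TF2.
For each child, the remaining parents (spouses of mRNA2):
  Receptor's other parent is Prot1.
  parents(TF2) \ {mRNA2} = {GeneC, Prot1, Receptor, mRNA1}.
MB(mRNA2) = {GeneC, Prot1, Prot2, Receptor, TF2, mRNA1}, which has 6 nodes.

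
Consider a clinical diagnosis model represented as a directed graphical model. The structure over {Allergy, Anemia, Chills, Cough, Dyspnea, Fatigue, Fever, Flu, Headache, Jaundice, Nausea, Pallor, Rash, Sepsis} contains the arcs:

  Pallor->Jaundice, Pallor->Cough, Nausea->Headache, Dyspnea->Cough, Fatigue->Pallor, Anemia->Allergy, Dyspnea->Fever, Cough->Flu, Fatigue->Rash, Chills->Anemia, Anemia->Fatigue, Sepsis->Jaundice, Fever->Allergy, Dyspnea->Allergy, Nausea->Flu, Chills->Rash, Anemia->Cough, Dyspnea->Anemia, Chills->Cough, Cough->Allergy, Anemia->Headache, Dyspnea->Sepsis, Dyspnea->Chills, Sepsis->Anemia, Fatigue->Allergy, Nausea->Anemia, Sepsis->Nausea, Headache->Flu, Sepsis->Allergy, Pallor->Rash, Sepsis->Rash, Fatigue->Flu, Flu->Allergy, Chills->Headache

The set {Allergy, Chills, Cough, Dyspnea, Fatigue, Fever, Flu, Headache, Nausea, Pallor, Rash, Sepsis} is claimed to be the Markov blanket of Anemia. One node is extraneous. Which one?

Rash

Anemia's children: Allergy, Cough, Fatigue, Headache.
Pa(Anemia) = {Chills, Dyspnea, Nausea, Sepsis}.
Co-parents of Anemia (other parents of its children):
  Fatigue has no other parent.
  parents(Headache) \ {Anemia} = {Chills, Nausea}.
  Cough's other parents are Chills, Dyspnea, Pallor.
  parents(Allergy) \ {Anemia} = {Cough, Dyspnea, Fatigue, Fever, Flu, Sepsis}.
MB(Anemia) = {Allergy, Chills, Cough, Dyspnea, Fatigue, Fever, Flu, Headache, Nausea, Pallor, Sepsis}.
Rash is neither a parent, child, nor co-parent of Anemia, so it does not belong.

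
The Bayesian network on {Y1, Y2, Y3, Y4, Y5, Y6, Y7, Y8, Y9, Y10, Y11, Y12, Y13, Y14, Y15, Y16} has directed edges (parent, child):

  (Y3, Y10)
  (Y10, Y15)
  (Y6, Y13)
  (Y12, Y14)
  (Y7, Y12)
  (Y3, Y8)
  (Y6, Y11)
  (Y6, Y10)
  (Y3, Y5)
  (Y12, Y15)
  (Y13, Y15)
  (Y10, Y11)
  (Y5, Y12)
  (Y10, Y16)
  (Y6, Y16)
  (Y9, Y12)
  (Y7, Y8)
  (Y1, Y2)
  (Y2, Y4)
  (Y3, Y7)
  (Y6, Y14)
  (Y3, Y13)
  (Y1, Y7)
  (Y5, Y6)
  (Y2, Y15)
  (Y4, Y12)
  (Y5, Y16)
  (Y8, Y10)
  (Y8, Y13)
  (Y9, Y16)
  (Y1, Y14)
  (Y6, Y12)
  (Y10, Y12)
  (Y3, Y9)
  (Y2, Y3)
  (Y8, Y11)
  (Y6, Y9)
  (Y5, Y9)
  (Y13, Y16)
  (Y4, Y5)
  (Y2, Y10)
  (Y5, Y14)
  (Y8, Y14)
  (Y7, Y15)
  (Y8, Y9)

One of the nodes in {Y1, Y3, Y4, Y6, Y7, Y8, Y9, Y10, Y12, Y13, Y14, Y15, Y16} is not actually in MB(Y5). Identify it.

Y15

Pa(Y5) = {Y3, Y4}.
Ch(Y5) = {Y6, Y9, Y12, Y14, Y16}.
For each child, the remaining parents (spouses of Y5):
  Y6 has no other parent.
  parents(Y9) \ {Y5} = {Y3, Y6, Y8}.
  Y12's other parents are Y4, Y6, Y7, Y9, Y10.
  parents(Y14) \ {Y5} = {Y1, Y6, Y8, Y12}.
  Y16 also has parents Y6, Y9, Y10, Y13.
MB(Y5) = {Y1, Y3, Y4, Y6, Y7, Y8, Y9, Y10, Y12, Y13, Y14, Y16}.
Y15 is neither a parent, child, nor co-parent of Y5, so it does not belong.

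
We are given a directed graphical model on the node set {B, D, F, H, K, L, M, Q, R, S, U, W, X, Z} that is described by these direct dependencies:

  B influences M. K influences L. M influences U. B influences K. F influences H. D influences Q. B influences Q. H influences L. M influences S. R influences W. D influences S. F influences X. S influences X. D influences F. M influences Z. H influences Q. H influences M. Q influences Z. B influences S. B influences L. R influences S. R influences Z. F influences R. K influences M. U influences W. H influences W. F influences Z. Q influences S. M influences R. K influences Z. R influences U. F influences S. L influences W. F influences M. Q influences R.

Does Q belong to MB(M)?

Yes

Q is a co-parent of M: both are parents of R, S, Z.
So Q ∈ MB(M).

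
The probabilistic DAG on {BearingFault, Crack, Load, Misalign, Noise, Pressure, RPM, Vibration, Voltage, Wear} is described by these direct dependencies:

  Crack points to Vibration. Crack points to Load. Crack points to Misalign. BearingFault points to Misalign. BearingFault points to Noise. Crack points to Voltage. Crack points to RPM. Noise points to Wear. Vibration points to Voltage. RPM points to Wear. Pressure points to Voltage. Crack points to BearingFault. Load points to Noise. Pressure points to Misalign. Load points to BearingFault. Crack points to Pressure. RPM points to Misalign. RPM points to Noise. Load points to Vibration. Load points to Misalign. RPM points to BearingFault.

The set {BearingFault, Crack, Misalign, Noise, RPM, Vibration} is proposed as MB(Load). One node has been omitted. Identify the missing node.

Pressure

The Markov blanket of a node is its parents, its children, and the other parents of its children.
Parents of Load: Crack.
Load has children BearingFault, Misalign, Noise, Vibration.
Other parents of Load's children:
  BearingFault: Crack, RPM
  Noise: BearingFault, RPM
  Vibration: Crack
  Misalign: BearingFault, Crack, Pressure, RPM
MB(Load) = {BearingFault, Crack, Misalign, Noise, Pressure, RPM, Vibration}.
Comparing with the claimed set, Pressure is missing.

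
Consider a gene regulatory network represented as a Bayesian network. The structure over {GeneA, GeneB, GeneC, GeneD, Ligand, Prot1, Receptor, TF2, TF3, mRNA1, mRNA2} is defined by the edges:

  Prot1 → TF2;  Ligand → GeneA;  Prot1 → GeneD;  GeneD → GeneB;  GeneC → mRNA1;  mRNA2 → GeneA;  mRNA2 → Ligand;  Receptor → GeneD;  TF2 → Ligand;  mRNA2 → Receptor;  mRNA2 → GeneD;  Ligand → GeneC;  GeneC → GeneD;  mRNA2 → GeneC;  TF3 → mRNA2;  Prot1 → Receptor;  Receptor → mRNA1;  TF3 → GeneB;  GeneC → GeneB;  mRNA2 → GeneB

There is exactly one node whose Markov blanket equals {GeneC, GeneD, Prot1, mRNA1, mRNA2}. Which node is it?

Receptor

The target node must have every member of {GeneC, GeneD, Prot1, mRNA1, mRNA2} as a parent, child, or co-parent, and no others.
Parents of Receptor: Prot1, mRNA2; children: GeneD, mRNA1; co-parents: GeneC, Prot1, mRNA2.
These exactly cover the given set, so the node is Receptor.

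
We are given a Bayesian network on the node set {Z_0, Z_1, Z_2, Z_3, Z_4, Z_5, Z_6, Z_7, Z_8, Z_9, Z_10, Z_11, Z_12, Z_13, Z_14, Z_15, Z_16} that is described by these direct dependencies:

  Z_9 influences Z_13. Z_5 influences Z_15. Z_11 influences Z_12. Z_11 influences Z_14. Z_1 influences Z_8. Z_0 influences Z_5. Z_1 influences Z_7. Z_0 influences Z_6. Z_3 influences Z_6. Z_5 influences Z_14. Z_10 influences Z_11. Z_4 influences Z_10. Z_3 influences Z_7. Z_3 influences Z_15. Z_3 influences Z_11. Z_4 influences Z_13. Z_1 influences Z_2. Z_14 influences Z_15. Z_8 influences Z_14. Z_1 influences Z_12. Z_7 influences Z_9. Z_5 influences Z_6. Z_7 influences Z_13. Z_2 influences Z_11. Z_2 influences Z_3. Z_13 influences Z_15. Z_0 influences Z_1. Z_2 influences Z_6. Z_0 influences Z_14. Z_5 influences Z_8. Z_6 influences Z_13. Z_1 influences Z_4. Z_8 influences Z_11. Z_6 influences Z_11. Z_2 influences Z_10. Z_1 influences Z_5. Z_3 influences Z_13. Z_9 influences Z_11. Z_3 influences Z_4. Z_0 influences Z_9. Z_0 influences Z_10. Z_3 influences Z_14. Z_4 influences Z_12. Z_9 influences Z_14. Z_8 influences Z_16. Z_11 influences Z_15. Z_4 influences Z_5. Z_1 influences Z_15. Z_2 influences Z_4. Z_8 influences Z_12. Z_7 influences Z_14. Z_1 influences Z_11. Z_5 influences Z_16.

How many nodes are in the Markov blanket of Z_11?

15

A node's Markov blanket = Pa ∪ Ch ∪ (parents of Ch other than the node itself).
Parents of Z_11: Z_1, Z_2, Z_3, Z_6, Z_8, Z_9, Z_10.
Ch(Z_11) = {Z_12, Z_14, Z_15}.
Co-parents of Z_11 (other parents of its children):
  Z_12's other parents are Z_1, Z_4, Z_8.
  Z_14 also has parents Z_0, Z_3, Z_5, Z_7, Z_8, Z_9.
  Z_15's other parents are Z_1, Z_3, Z_5, Z_13, Z_14.
MB(Z_11) = {Z_0, Z_1, Z_2, Z_3, Z_4, Z_5, Z_6, Z_7, Z_8, Z_9, Z_10, Z_12, Z_13, Z_14, Z_15}, which has 15 nodes.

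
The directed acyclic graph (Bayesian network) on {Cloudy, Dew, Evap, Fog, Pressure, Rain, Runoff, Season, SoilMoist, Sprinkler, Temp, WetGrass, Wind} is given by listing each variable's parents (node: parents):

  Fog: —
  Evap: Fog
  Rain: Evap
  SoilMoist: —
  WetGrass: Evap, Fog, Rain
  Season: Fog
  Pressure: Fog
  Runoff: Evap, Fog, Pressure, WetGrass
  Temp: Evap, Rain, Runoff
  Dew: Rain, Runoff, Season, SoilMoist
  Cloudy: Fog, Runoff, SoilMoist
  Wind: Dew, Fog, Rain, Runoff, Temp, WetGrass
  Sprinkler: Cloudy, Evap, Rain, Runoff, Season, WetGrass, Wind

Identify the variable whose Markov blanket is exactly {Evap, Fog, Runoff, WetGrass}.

The target node must have every member of {Evap, Fog, Runoff, WetGrass} as a parent, child, or co-parent, and no others.
Parents of Pressure: Fog; children: Runoff; co-parents: Evap, Fog, WetGrass.
These exactly cover the given set, so the node is Pressure.

Pressure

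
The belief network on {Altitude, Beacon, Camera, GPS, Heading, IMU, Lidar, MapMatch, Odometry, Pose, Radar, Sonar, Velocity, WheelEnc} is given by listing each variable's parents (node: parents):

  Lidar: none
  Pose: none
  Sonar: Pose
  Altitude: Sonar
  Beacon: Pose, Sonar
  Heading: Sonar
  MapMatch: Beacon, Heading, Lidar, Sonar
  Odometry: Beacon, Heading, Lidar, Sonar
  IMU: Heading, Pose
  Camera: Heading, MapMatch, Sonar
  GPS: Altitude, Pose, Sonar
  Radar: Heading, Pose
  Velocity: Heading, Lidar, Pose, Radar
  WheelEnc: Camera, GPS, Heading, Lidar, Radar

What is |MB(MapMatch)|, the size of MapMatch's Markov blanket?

5

MapMatch's children: Camera.
Pa(MapMatch) = {Beacon, Heading, Lidar, Sonar}.
Other parents of MapMatch's children:
  Camera: Heading, Sonar
MB(MapMatch) = {Beacon, Camera, Heading, Lidar, Sonar}, which has 5 nodes.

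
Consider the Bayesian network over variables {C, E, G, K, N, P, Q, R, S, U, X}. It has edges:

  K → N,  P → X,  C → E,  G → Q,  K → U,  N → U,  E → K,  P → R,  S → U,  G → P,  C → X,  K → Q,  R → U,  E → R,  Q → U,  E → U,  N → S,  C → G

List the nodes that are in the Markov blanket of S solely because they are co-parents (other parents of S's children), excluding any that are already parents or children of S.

{E, K, Q, R}

Children of S: U.
  U also has parents E, K, N, Q, R.
Excluding nodes already adjacent to S (N, U), the co-parent-only contribution is {E, K, Q, R}.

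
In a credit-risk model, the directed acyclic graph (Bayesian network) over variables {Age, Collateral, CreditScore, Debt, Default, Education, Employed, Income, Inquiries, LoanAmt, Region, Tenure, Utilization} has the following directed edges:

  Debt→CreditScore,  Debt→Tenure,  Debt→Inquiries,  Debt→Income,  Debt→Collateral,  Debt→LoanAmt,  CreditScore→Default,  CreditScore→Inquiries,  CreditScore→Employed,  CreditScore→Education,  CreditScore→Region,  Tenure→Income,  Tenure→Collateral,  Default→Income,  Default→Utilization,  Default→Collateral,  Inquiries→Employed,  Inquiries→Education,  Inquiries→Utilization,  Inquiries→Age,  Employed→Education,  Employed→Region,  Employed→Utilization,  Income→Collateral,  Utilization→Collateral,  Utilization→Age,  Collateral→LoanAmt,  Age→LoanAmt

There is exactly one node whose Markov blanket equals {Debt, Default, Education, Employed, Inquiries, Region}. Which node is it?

The target node must have every member of {Debt, Default, Education, Employed, Inquiries, Region} as a parent, child, or co-parent, and no others.
Parents of CreditScore: Debt; children: Default, Education, Employed, Inquiries, Region; co-parents: Debt, Employed, Inquiries.
These exactly cover the given set, so the node is CreditScore.

CreditScore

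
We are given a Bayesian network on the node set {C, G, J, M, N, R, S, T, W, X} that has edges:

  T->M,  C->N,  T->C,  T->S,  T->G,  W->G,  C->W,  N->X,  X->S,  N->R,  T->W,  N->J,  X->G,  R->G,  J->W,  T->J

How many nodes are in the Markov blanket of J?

4

Pa(J) = {N, T}.
J's children: W.
Parents of each child, excluding J:
  parents(W) \ {J} = {C, T}.
MB(J) = {C, N, T, W}, which has 4 nodes.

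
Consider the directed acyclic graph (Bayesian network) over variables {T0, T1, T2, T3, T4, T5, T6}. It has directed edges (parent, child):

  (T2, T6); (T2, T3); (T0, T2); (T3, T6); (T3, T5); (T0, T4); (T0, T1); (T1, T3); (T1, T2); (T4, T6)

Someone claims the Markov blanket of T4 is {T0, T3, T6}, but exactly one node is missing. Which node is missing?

T2

By definition, MB(T4) is built from T4's parents, T4's children, and the co-parents of T4.
Parents of T4: T0.
T4's children: T6.
Co-parents of T4 (other parents of its children):
  T6's other parents are T2, T3.
MB(T4) = {T0, T2, T3, T6}.
Comparing with the claimed set, T2 is missing.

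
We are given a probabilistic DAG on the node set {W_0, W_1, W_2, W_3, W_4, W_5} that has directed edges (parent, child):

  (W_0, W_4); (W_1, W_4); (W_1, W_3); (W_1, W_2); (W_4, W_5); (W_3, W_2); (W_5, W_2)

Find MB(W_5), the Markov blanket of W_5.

{W_1, W_2, W_3, W_4}

Recall MB(v) = parents ∪ children ∪ spouses, where spouses are the other parents of v's children.
W_5 has parent W_4.
W_5's children: W_2.
For each child, the remaining parents (spouses of W_5):
  parents(W_2) \ {W_5} = {W_1, W_3}.
So the Markov blanket of W_5 is {W_1, W_2, W_3, W_4}.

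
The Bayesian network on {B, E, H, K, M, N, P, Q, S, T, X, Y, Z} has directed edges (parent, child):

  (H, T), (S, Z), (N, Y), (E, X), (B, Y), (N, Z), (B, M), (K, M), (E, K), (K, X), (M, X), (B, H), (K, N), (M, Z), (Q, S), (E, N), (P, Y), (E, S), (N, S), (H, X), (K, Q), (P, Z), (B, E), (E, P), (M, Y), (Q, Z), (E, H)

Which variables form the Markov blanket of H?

{B, E, K, M, T, X}

H has parents B, E.
H has children T, X.
For each child, the remaining parents (spouses of H):
  T has no other parent.
  parents(X) \ {H} = {E, K, M}.
MB(H) = {B, E, K, M, T, X}.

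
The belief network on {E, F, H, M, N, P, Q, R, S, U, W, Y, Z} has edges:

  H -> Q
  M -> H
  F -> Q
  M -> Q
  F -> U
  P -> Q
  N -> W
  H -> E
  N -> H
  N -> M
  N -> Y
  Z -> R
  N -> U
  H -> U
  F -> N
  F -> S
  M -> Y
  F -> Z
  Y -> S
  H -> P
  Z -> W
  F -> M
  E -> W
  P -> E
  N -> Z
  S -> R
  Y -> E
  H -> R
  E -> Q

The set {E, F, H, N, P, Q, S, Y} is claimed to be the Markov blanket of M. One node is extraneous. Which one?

M has children H, Q, Y.
Pa(M) = {F, N}.
Parents of each child, excluding M:
  parents(H) \ {M} = {N}.
  parents(Y) \ {M} = {N}.
  Q also has parents E, F, H, P.
MB(M) = {E, F, H, N, P, Q, Y}.
S is neither a parent, child, nor co-parent of M, so it does not belong.

S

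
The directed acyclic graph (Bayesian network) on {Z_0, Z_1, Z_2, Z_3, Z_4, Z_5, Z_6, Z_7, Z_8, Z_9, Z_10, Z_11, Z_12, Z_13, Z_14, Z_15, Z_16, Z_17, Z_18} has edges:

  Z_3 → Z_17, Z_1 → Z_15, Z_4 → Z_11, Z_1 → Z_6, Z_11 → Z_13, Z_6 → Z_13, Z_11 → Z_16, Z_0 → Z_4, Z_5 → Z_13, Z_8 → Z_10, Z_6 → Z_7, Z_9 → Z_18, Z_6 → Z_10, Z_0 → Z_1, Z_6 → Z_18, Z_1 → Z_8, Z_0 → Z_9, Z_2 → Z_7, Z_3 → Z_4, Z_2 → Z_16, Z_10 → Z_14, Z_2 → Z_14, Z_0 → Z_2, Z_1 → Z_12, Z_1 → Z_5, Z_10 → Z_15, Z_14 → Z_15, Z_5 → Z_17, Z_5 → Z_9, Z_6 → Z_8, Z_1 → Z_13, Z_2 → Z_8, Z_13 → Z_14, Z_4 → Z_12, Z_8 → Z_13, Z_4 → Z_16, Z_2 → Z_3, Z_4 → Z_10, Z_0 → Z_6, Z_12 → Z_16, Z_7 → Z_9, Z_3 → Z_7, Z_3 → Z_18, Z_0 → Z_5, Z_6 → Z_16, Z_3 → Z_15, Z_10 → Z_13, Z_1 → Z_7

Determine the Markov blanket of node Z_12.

{Z_1, Z_2, Z_4, Z_6, Z_11, Z_16}

Z_12's parents: Z_1, Z_4.
Children of Z_12: Z_16.
Parents of each child, excluding Z_12:
  Z_16: Z_2, Z_4, Z_6, Z_11
MB(Z_12) = {Z_1, Z_2, Z_4, Z_6, Z_11, Z_16}.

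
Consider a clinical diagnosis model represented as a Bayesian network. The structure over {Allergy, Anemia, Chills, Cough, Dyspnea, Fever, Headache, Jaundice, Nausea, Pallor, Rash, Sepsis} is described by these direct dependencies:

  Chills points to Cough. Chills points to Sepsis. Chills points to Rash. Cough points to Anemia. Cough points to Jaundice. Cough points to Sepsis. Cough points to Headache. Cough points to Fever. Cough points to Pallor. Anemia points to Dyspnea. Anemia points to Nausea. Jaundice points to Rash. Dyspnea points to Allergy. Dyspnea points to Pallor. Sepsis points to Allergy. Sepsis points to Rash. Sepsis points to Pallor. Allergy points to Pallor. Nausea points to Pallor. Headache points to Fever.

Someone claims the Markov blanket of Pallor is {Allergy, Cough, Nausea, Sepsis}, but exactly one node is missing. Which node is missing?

Recall MB(v) = parents ∪ children ∪ spouses, where spouses are the other parents of v's children.
Ch(Pallor) = {}.
Pallor's parents: Allergy, Cough, Dyspnea, Nausea, Sepsis.
With no children, Pallor has no spouses; the co-parent set is empty.
MB(Pallor) = {Allergy, Cough, Dyspnea, Nausea, Sepsis}.
Comparing with the claimed set, Dyspnea is missing.

Dyspnea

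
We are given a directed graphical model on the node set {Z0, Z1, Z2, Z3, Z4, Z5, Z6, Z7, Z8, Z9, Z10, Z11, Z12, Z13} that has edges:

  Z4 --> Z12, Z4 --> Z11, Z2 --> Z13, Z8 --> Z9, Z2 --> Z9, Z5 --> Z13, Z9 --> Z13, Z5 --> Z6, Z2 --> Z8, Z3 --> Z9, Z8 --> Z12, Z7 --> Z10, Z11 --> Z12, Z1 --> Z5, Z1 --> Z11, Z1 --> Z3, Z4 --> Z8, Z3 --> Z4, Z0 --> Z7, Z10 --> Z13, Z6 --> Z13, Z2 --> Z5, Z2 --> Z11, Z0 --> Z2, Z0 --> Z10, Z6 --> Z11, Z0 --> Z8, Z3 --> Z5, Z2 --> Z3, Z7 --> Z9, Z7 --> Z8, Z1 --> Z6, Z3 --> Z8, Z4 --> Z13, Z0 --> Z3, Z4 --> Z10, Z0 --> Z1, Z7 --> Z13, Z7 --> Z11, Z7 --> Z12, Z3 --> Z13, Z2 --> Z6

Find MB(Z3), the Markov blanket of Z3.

Z3 has children Z4, Z5, Z8, Z9, Z13.
Z3's parents: Z0, Z1, Z2.
For each child, the remaining parents (spouses of Z3):
  Z4 has no other parent.
  Z5's other parents are Z1, Z2.
  Z8's other parents are Z0, Z2, Z4, Z7.
  parents(Z9) \ {Z3} = {Z2, Z7, Z8}.
  parents(Z13) \ {Z3} = {Z2, Z4, Z5, Z6, Z7, Z9, Z10}.
Taking the union gives {Z0, Z1, Z2, Z4, Z5, Z6, Z7, Z8, Z9, Z10, Z13}.

{Z0, Z1, Z2, Z4, Z5, Z6, Z7, Z8, Z9, Z10, Z13}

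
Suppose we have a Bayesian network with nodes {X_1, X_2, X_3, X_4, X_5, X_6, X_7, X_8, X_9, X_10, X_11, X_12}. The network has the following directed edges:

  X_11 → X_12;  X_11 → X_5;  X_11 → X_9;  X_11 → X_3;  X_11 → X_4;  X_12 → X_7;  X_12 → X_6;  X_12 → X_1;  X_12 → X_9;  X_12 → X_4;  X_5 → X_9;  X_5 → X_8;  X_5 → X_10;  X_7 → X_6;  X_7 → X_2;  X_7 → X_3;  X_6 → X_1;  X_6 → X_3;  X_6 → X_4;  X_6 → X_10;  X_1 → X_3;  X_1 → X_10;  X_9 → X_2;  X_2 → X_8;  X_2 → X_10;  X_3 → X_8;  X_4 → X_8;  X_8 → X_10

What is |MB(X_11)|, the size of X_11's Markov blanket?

8

Pa(X_11) = {}.
Ch(X_11) = {X_3, X_4, X_5, X_9, X_12}.
Other parents of X_11's children:
  X_12 has no other parent.
  X_5: no additional parents.
  parents(X_9) \ {X_11} = {X_5, X_12}.
  parents(X_3) \ {X_11} = {X_1, X_6, X_7}.
  parents(X_4) \ {X_11} = {X_6, X_12}.
MB(X_11) = {X_1, X_3, X_4, X_5, X_6, X_7, X_9, X_12}, which has 8 nodes.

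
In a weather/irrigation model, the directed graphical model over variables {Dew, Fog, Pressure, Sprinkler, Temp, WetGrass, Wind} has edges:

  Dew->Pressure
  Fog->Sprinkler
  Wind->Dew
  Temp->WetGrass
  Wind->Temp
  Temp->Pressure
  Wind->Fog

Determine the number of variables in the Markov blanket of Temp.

4

Temp's children: Pressure, WetGrass.
Temp has parent Wind.
Other parents of Temp's children:
  WetGrass: —
  Pressure: Dew
MB(Temp) = {Dew, Pressure, WetGrass, Wind}, which has 4 nodes.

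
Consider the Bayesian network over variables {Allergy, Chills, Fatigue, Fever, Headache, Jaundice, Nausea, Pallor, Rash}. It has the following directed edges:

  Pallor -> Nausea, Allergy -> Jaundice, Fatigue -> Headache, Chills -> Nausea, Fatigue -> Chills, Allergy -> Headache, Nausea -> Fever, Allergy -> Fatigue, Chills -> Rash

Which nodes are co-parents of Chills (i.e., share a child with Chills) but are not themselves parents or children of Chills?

Children of Chills: Nausea, Rash.
  parents(Nausea) \ {Chills} = {Pallor}.
  Rash: no additional parents.
Excluding nodes already adjacent to Chills (Fatigue, Nausea, Rash), the co-parent-only contribution is {Pallor}.

{Pallor}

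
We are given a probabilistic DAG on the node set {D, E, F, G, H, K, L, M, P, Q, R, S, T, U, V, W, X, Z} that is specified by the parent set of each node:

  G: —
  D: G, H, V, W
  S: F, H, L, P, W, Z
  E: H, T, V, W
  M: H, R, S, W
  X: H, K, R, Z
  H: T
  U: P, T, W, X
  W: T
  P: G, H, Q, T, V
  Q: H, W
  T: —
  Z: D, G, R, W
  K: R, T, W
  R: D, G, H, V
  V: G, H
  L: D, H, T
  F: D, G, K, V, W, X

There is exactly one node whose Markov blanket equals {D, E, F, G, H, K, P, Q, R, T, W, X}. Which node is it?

V

The target node must have every member of {D, E, F, G, H, K, P, Q, R, T, W, X} as a parent, child, or co-parent, and no others.
Parents of V: G, H; children: D, E, F, P, R; co-parents: D, G, H, K, Q, T, W, X.
These exactly cover the given set, so the node is V.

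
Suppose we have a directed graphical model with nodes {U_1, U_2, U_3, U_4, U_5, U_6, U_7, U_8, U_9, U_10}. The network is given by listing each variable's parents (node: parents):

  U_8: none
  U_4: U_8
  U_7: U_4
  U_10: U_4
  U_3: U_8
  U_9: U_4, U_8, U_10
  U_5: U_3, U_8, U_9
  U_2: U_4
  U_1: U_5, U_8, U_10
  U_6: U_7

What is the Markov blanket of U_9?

U_9's children: U_5.
U_9's parents: U_4, U_8, U_10.
Parents of each child, excluding U_9:
  U_5: U_3, U_8
MB(U_9) = {U_3, U_4, U_5, U_8, U_10}.

{U_3, U_4, U_5, U_8, U_10}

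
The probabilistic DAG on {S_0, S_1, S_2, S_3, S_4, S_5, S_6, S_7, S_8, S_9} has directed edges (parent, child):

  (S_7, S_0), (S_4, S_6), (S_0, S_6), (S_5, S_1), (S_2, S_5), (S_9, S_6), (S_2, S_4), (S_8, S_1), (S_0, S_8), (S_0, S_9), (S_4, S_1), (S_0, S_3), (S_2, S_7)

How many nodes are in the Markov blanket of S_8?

By definition, MB(S_8) is built from S_8's parents, S_8's children, and the co-parents of S_8.
S_8's parents: S_0.
Children of S_8: S_1.
Co-parents of S_8 (other parents of its children):
  S_1 also has parents S_4, S_5.
MB(S_8) = {S_0, S_1, S_4, S_5}, which has 4 nodes.

4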